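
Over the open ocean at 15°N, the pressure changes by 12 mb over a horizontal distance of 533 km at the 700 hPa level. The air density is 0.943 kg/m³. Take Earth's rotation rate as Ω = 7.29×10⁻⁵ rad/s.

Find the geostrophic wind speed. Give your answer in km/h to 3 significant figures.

228 km/h

Coriolis parameter at 15°N:
f = 2Ω sin φ = 2 × 7.29×10⁻⁵ × sin 15° = 3.77×10⁻⁵ s⁻¹
Pressure gradient: |∂P/∂n| = 1200 Pa / 533000 m = 2.25×10⁻³ Pa/m
Geostrophic balance (pressure-gradient force = Coriolis force):
V_g = (1/(fρ)) |∂P/∂n| = 2.25×10⁻³ / (3.77×10⁻⁵ × 0.943) = 63.3 m/s
Converting: 63.3 m/s × 3.6 = 228 km/h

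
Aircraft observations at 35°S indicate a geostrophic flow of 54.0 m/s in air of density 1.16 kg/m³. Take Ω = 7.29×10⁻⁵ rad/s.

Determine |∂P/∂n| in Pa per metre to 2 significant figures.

Coriolis parameter at 35°S:
f = 2Ω sin φ = 2 × 7.29×10⁻⁵ × sin 35° = 8.36×10⁻⁵ s⁻¹
Geostrophic balance rearranged: |∂P/∂n| = f ρ V_g
|∂P/∂n| = 8.36×10⁻⁵ × 1.16 × 54.0 = 5.24×10⁻³ Pa/m

5.2×10⁻³ Pa/m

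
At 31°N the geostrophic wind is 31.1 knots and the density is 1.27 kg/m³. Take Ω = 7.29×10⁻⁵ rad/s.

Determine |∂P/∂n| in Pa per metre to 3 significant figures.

Coriolis parameter at 31°N:
f = 2Ω sin φ = 2 × 7.29×10⁻⁵ × sin 31° = 7.51×10⁻⁵ s⁻¹
Wind speed in SI: 31.1 knots = 16.0 m/s
Geostrophic balance rearranged: |∂P/∂n| = f ρ V_g
|∂P/∂n| = 7.51×10⁻⁵ × 1.27 × 16.0 = 1.53×10⁻³ Pa/m

1.53×10⁻³ Pa/m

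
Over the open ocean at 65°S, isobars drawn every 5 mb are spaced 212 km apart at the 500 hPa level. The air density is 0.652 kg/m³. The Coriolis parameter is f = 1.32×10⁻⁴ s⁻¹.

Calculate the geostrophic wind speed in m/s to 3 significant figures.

27.4 m/s

Pressure gradient: |∂P/∂n| = 500 Pa / 212000 m = 2.36×10⁻³ Pa/m
Geostrophic balance (pressure-gradient force = Coriolis force):
V_g = (1/(fρ)) |∂P/∂n| = 2.36×10⁻³ / (1.32×10⁻⁴ × 0.652) = 27.4 m/s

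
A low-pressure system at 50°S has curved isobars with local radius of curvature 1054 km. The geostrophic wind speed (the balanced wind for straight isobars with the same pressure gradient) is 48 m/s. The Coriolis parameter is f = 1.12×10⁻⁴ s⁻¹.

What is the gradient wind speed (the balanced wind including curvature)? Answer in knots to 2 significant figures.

71 knots

Around a low, centrifugal force acts outward with Coriolis, so pressure-gradient force balances both:
(1/ρ)|∂P/∂n| = fV + V²/R  →  V² + fR·V − fR·V_g = 0
With fR = 1.12×10⁻⁴ × 1054×10³ m = 118 m/s:
V = [−fR + √((fR)² + 4 fR V_g)]/2 = [−118 + √(118² + 4×118×48)]/2 = 36.6 m/s
Subgeostrophic (V < V_g = 48 m/s), as expected around a low.
Converting: 36.6 m/s × 1.944 = 71 knots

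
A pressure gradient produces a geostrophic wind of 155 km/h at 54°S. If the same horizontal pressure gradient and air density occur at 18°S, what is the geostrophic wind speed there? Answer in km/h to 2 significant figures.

410 km/h

With the same pressure gradient and density, V_g ∝ 1/f ∝ 1/sin φ.
V₂ = V₁ · sin φ₁ / sin φ₂ = 155 × sin 54° / sin 18°
V₂ = 155 × 0.8090/0.3090 = 410 km/h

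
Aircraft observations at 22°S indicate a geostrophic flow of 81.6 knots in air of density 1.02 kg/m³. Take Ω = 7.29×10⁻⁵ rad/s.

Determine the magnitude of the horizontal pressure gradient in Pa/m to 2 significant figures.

2.3×10⁻³ Pa/m

Coriolis parameter at 22°S:
f = 2Ω sin φ = 2 × 7.29×10⁻⁵ × sin 22° = 5.46×10⁻⁵ s⁻¹
Wind speed in SI: 81.6 knots = 42.0 m/s
Geostrophic balance rearranged: |∂P/∂n| = f ρ V_g
|∂P/∂n| = 5.46×10⁻⁵ × 1.02 × 42.0 = 2.34×10⁻³ Pa/m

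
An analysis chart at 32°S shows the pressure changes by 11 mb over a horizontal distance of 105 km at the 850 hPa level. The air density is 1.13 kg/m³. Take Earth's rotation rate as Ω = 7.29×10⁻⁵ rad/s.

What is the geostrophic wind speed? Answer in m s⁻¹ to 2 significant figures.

Coriolis parameter at 32°S:
f = 2Ω sin φ = 2 × 7.29×10⁻⁵ × sin 32° = 7.73×10⁻⁵ s⁻¹
Pressure gradient: |∂P/∂n| = 1100 Pa / 105000 m = 1.05×10⁻² Pa/m
Geostrophic balance (pressure-gradient force = Coriolis force):
V_g = (1/(fρ)) |∂P/∂n| = 1.05×10⁻² / (7.73×10⁻⁵ × 1.13) = 120 m/s

120 m s⁻¹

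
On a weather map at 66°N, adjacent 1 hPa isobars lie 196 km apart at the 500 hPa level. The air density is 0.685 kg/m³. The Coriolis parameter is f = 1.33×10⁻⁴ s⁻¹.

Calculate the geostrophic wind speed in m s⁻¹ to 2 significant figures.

Pressure gradient: |∂P/∂n| = 100 Pa / 196000 m = 5.10×10⁻⁴ Pa/m
Geostrophic balance (pressure-gradient force = Coriolis force):
V_g = (1/(fρ)) |∂P/∂n| = 5.10×10⁻⁴ / (1.33×10⁻⁴ × 0.685) = 5.60 m/s

5.6 m s⁻¹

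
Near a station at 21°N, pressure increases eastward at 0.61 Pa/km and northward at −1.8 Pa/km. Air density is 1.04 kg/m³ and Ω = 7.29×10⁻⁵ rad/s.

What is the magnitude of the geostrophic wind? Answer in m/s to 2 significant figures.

35 m/s

Coriolis parameter at 21°N:
f = 2Ω sin φ = 2 × 7.29×10⁻⁵ × sin 21° = 5.23×10⁻⁵ s⁻¹
Component geostrophic relations (x east, y north):
u_g = −(1/(fρ)) ∂P/∂y,  v_g = (1/(fρ)) ∂P/∂x
u_g = −(−1.8×10⁻³)/(5.23×10⁻⁵ × 1.04) = 33.1 m/s;  v_g = (0.61×10⁻³)/(5.23×10⁻⁵ × 1.04) = 11.2 m/s
|V_g| = √(u_g² + v_g²) = 35.0 m/s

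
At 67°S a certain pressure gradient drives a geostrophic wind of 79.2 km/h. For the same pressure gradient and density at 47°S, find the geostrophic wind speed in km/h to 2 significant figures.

With the same pressure gradient and density, V_g ∝ 1/f ∝ 1/sin φ.
V₂ = V₁ · sin φ₁ / sin φ₂ = 79.2 × sin 67° / sin 47°
V₂ = 79.2 × 0.9205/0.7314 = 100 km/h

100 km/h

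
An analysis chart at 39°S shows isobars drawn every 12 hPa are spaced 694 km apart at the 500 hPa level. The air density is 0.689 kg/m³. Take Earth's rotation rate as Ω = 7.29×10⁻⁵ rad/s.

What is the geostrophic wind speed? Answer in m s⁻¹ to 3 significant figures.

Coriolis parameter at 39°S:
f = 2Ω sin φ = 2 × 7.29×10⁻⁵ × sin 39° = 9.18×10⁻⁵ s⁻¹
Pressure gradient: |∂P/∂n| = 1200 Pa / 694000 m = 1.73×10⁻³ Pa/m
Geostrophic balance (pressure-gradient force = Coriolis force):
V_g = (1/(fρ)) |∂P/∂n| = 1.73×10⁻³ / (9.18×10⁻⁵ × 0.689) = 27.4 m/s

27.4 m s⁻¹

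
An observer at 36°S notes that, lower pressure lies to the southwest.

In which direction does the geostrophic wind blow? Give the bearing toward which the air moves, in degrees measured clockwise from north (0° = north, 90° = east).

The pressure-gradient force points toward the southwest (bearing 225°).
Geostrophic balance: in the Southern Hemisphere the Coriolis force deflects motion to the left, so the geostrophic wind blows 90° to the left of the pressure-gradient force (low pressure on the right).
Rotating 225° by 90° counterclockwise gives 135° — the wind blows toward the southeast.

135°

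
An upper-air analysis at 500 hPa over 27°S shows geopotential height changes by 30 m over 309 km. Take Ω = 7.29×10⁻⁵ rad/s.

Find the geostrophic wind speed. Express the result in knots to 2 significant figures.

Coriolis parameter at 27°S:
f = 2Ω sin φ = 2 × 7.29×10⁻⁵ × sin 27° = 6.62×10⁻⁵ s⁻¹
Height gradient: |∂Z/∂n| = 30 m / 309000 m = 9.71×10⁻⁵
On a pressure surface, geostrophic balance gives V_g = (g/f)|∂Z/∂n|:
V_g = 9.81 × 9.71×10⁻⁵ / 6.62×10⁻⁵ = 14.4 m/s
Converting: 14.4 m/s × 1.944 = 28 knots

28 knots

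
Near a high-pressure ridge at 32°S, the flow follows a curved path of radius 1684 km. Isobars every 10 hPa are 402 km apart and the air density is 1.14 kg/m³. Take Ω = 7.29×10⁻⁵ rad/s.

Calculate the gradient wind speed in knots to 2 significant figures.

Coriolis parameter at 32°S:
f = 2Ω sin φ = 2 × 7.29×10⁻⁵ × sin 32° = 7.73×10⁻⁵ s⁻¹
Pressure gradient: |∂P/∂n| = 1000 Pa / 402000 m = 2.49×10⁻³ Pa/m
Geostrophic speed: V_g = |∂P/∂n|/(fρ) = 2.49×10⁻³/(7.73×10⁻⁵ × 1.14) = 28.2 m/s
Around a high, pressure-gradient force acts outward with centrifugal, so Coriolis balances both:
fV = (1/ρ)|∂P/∂n| + V²/R  →  V² − fR·V + fR·V_g = 0
With fR = 7.73×10⁻⁵ × 1684×10³ m = 130 m/s:
V = [fR − √((fR)² − 4 fR V_g)]/2 = [130 − √(130² − 4×130×28.2)]/2 = 41.4 m/s
Supergeostrophic (V > V_g = 28.2 m/s), as expected around a high.
Converting: 41.4 m/s × 1.944 = 81 knots

81 knots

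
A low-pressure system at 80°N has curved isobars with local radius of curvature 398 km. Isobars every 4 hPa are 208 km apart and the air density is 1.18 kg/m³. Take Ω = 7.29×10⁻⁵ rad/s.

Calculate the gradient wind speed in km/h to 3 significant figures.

34.9 km/h

Coriolis parameter at 80°N:
f = 2Ω sin φ = 2 × 7.29×10⁻⁵ × sin 80° = 1.44×10⁻⁴ s⁻¹
Pressure gradient: |∂P/∂n| = 400 Pa / 208000 m = 1.92×10⁻³ Pa/m
Geostrophic speed: V_g = |∂P/∂n|/(fρ) = 1.92×10⁻³/(1.44×10⁻⁴ × 1.18) = 11.4 m/s
Around a low, centrifugal force acts outward with Coriolis, so pressure-gradient force balances both:
(1/ρ)|∂P/∂n| = fV + V²/R  →  V² + fR·V − fR·V_g = 0
With fR = 1.44×10⁻⁴ × 398×10³ m = 57.1 m/s:
V = [−fR + √((fR)² + 4 fR V_g)]/2 = [−57.1 + √(57.1² + 4×57.1×11.4)]/2 = 9.7 m/s
Subgeostrophic (V < V_g = 11.4 m/s), as expected around a low.
Converting: 9.7 m/s × 3.6 = 34.9 km/h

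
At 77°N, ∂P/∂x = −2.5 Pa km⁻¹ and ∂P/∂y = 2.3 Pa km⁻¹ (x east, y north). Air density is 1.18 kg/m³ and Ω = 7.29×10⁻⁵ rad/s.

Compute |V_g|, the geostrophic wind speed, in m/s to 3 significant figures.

Coriolis parameter at 77°N:
f = 2Ω sin φ = 2 × 7.29×10⁻⁵ × sin 77° = 1.42×10⁻⁴ s⁻¹
Component geostrophic relations (x east, y north):
u_g = −(1/(fρ)) ∂P/∂y,  v_g = (1/(fρ)) ∂P/∂x
u_g = −(2.3×10⁻³)/(1.42×10⁻⁴ × 1.18) = −13.7 m/s;  v_g = (−2.5×10⁻³)/(1.42×10⁻⁴ × 1.18) = −14.9 m/s
|V_g| = √(u_g² + v_g²) = 20.3 m/s

20.3 m/s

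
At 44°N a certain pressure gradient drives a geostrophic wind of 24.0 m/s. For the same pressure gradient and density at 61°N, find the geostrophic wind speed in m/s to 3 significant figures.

19.1 m/s

With the same pressure gradient and density, V_g ∝ 1/f ∝ 1/sin φ.
V₂ = V₁ · sin φ₁ / sin φ₂ = 24.0 × sin 44° / sin 61°
V₂ = 24.0 × 0.6947/0.8746 = 19.1 m/s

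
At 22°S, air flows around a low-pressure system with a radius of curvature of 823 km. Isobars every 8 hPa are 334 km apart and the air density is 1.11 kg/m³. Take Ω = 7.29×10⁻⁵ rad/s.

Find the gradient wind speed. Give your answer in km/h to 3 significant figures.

91.0 km/h

Coriolis parameter at 22°S:
f = 2Ω sin φ = 2 × 7.29×10⁻⁵ × sin 22° = 5.46×10⁻⁵ s⁻¹
Pressure gradient: |∂P/∂n| = 800 Pa / 334000 m = 2.40×10⁻³ Pa/m
Geostrophic speed: V_g = |∂P/∂n|/(fρ) = 2.40×10⁻³/(5.46×10⁻⁵ × 1.11) = 39.5 m/s
Around a low, centrifugal force acts outward with Coriolis, so pressure-gradient force balances both:
(1/ρ)|∂P/∂n| = fV + V²/R  →  V² + fR·V − fR·V_g = 0
With fR = 5.46×10⁻⁵ × 823×10³ m = 45.0 m/s:
V = [−fR + √((fR)² + 4 fR V_g)]/2 = [−45.0 + √(45.0² + 4×45.0×39.5)]/2 = 25.3 m/s
Subgeostrophic (V < V_g = 39.5 m/s), as expected around a low.
Converting: 25.3 m/s × 3.6 = 91.0 km/h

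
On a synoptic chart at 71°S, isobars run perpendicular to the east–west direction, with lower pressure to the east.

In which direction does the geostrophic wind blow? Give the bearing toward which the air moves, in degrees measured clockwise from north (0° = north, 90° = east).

000°

The pressure-gradient force points toward the east (bearing 090°).
Geostrophic balance: in the Southern Hemisphere the Coriolis force deflects motion to the left, so the geostrophic wind blows 90° to the left of the pressure-gradient force (low pressure on the right).
Rotating 090° by 90° counterclockwise gives 000° — the wind blows toward the north.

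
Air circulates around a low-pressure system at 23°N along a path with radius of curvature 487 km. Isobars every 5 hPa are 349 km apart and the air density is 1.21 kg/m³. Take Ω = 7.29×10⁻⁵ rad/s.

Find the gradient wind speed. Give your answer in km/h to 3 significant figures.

Coriolis parameter at 23°N:
f = 2Ω sin φ = 2 × 7.29×10⁻⁵ × sin 23° = 5.70×10⁻⁵ s⁻¹
Pressure gradient: |∂P/∂n| = 500 Pa / 349000 m = 1.43×10⁻³ Pa/m
Geostrophic speed: V_g = |∂P/∂n|/(fρ) = 1.43×10⁻³/(5.70×10⁻⁵ × 1.21) = 20.8 m/s
Around a low, centrifugal force acts outward with Coriolis, so pressure-gradient force balances both:
(1/ρ)|∂P/∂n| = fV + V²/R  →  V² + fR·V − fR·V_g = 0
With fR = 5.70×10⁻⁵ × 487×10³ m = 27.7 m/s:
V = [−fR + √((fR)² + 4 fR V_g)]/2 = [−27.7 + √(27.7² + 4×27.7×20.8)]/2 = 13.9 m/s
Subgeostrophic (V < V_g = 20.8 m/s), as expected around a low.
Converting: 13.9 m/s × 3.6 = 49.9 km/h

49.9 km/h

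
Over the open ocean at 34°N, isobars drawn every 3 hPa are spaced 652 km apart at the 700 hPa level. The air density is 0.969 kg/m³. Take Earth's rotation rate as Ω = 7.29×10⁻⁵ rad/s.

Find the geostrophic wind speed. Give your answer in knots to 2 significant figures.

Coriolis parameter at 34°N:
f = 2Ω sin φ = 2 × 7.29×10⁻⁵ × sin 34° = 8.15×10⁻⁵ s⁻¹
Pressure gradient: |∂P/∂n| = 300 Pa / 652000 m = 4.60×10⁻⁴ Pa/m
Geostrophic balance (pressure-gradient force = Coriolis force):
V_g = (1/(fρ)) |∂P/∂n| = 4.60×10⁻⁴ / (8.15×10⁻⁵ × 0.969) = 5.82 m/s
Converting: 5.82 m/s × 1.944 = 11 knots

11 knots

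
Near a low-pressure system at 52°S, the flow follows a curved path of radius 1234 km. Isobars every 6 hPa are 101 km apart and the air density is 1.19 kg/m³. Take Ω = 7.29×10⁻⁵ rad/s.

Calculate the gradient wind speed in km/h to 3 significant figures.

126 km/h

Coriolis parameter at 52°S:
f = 2Ω sin φ = 2 × 7.29×10⁻⁵ × sin 52° = 1.15×10⁻⁴ s⁻¹
Pressure gradient: |∂P/∂n| = 600 Pa / 101000 m = 5.94×10⁻³ Pa/m
Geostrophic speed: V_g = |∂P/∂n|/(fρ) = 5.94×10⁻³/(1.15×10⁻⁴ × 1.19) = 43.5 m/s
Around a low, centrifugal force acts outward with Coriolis, so pressure-gradient force balances both:
(1/ρ)|∂P/∂n| = fV + V²/R  →  V² + fR·V − fR·V_g = 0
With fR = 1.15×10⁻⁴ × 1234×10³ m = 142 m/s:
V = [−fR + √((fR)² + 4 fR V_g)]/2 = [−142 + √(142² + 4×142×43.5)]/2 = 34.9 m/s
Subgeostrophic (V < V_g = 43.5 m/s), as expected around a low.
Converting: 34.9 m/s × 3.6 = 126 km/h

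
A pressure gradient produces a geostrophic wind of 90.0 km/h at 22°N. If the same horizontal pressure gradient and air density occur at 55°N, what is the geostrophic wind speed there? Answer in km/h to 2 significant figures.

41 km/h

With the same pressure gradient and density, V_g ∝ 1/f ∝ 1/sin φ.
V₂ = V₁ · sin φ₁ / sin φ₂ = 90.0 × sin 22° / sin 55°
V₂ = 90.0 × 0.3746/0.8192 = 41 km/h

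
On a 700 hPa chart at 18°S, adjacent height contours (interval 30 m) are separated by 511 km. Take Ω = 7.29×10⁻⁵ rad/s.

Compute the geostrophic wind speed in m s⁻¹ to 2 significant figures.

Coriolis parameter at 18°S:
f = 2Ω sin φ = 2 × 7.29×10⁻⁵ × sin 18° = 4.51×10⁻⁵ s⁻¹
Height gradient: |∂Z/∂n| = 30 m / 511000 m = 5.87×10⁻⁵
On a pressure surface, geostrophic balance gives V_g = (g/f)|∂Z/∂n|:
V_g = 9.81 × 5.87×10⁻⁵ / 4.51×10⁻⁵ = 12.8 m/s

13 m s⁻¹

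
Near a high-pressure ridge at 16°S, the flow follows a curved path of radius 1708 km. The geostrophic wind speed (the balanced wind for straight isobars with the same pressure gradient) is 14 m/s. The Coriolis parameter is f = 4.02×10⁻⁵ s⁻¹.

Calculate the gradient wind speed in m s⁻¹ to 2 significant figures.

20 m s⁻¹

Around a high, pressure-gradient force acts outward with centrifugal, so Coriolis balances both:
fV = (1/ρ)|∂P/∂n| + V²/R  →  V² − fR·V + fR·V_g = 0
With fR = 4.02×10⁻⁵ × 1708×10³ m = 68.7 m/s:
V = [fR − √((fR)² − 4 fR V_g)]/2 = [68.7 − √(68.7² − 4×68.7×14)]/2 = 19.6 m/s
Supergeostrophic (V > V_g = 14 m/s), as expected around a high.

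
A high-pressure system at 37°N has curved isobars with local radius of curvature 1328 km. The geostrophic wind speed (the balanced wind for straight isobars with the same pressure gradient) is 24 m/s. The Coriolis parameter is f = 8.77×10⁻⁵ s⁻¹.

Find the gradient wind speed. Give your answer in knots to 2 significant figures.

66 knots

Around a high, pressure-gradient force acts outward with centrifugal, so Coriolis balances both:
fV = (1/ρ)|∂P/∂n| + V²/R  →  V² − fR·V + fR·V_g = 0
With fR = 8.77×10⁻⁵ × 1328×10³ m = 116 m/s:
V = [fR − √((fR)² − 4 fR V_g)]/2 = [116 − √(116² − 4×116×24)]/2 = 33.8 m/s
Supergeostrophic (V > V_g = 24 m/s), as expected around a high.
Converting: 33.8 m/s × 1.944 = 66 knots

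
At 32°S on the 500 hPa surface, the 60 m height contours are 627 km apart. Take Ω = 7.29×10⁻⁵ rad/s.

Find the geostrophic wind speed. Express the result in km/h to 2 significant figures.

44 km/h

Coriolis parameter at 32°S:
f = 2Ω sin φ = 2 × 7.29×10⁻⁵ × sin 32° = 7.73×10⁻⁵ s⁻¹
Height gradient: |∂Z/∂n| = 60 m / 627000 m = 9.57×10⁻⁵
On a pressure surface, geostrophic balance gives V_g = (g/f)|∂Z/∂n|:
V_g = 9.81 × 9.57×10⁻⁵ / 7.73×10⁻⁵ = 12.2 m/s
Converting: 12.2 m/s × 3.6 = 44 km/h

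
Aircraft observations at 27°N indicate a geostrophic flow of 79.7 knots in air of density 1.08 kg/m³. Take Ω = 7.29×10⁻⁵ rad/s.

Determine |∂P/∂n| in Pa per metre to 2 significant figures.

Coriolis parameter at 27°N:
f = 2Ω sin φ = 2 × 7.29×10⁻⁵ × sin 27° = 6.62×10⁻⁵ s⁻¹
Wind speed in SI: 79.7 knots = 41.0 m/s
Geostrophic balance rearranged: |∂P/∂n| = f ρ V_g
|∂P/∂n| = 6.62×10⁻⁵ × 1.08 × 41.0 = 2.93×10⁻³ Pa/m

2.9×10⁻³ Pa/m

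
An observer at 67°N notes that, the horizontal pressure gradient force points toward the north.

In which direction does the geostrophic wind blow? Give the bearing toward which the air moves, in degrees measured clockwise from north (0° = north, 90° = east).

090°

The pressure-gradient force points toward the north (bearing 000°).
Geostrophic balance: in the Northern Hemisphere the Coriolis force deflects motion to the right, so the geostrophic wind blows 90° to the right of the pressure-gradient force (low pressure on the left).
Rotating 000° by 90° clockwise gives 090° — the wind blows toward the east.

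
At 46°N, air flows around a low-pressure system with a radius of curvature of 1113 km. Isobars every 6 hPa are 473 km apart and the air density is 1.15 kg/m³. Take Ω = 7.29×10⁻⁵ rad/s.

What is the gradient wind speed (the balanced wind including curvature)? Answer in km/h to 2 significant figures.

35 km/h

Coriolis parameter at 46°N:
f = 2Ω sin φ = 2 × 7.29×10⁻⁵ × sin 46° = 1.05×10⁻⁴ s⁻¹
Pressure gradient: |∂P/∂n| = 600 Pa / 473000 m = 1.27×10⁻³ Pa/m
Geostrophic speed: V_g = |∂P/∂n|/(fρ) = 1.27×10⁻³/(1.05×10⁻⁴ × 1.15) = 10.5 m/s
Around a low, centrifugal force acts outward with Coriolis, so pressure-gradient force balances both:
(1/ρ)|∂P/∂n| = fV + V²/R  →  V² + fR·V − fR·V_g = 0
With fR = 1.05×10⁻⁴ × 1113×10³ m = 117 m/s:
V = [−fR + √((fR)² + 4 fR V_g)]/2 = [−117 + √(117² + 4×117×10.5)]/2 = 9.71 m/s
Subgeostrophic (V < V_g = 10.5 m/s), as expected around a low.
Converting: 9.71 m/s × 3.6 = 35 km/h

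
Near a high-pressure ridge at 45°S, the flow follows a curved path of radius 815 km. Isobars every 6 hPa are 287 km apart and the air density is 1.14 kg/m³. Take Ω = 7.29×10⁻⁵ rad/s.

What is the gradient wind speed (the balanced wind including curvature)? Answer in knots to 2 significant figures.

Coriolis parameter at 45°S:
f = 2Ω sin φ = 2 × 7.29×10⁻⁵ × sin 45° = 1.03×10⁻⁴ s⁻¹
Pressure gradient: |∂P/∂n| = 600 Pa / 287000 m = 2.09×10⁻³ Pa/m
Geostrophic speed: V_g = |∂P/∂n|/(fρ) = 2.09×10⁻³/(1.03×10⁻⁴ × 1.14) = 17.8 m/s
Around a high, pressure-gradient force acts outward with centrifugal, so Coriolis balances both:
fV = (1/ρ)|∂P/∂n| + V²/R  →  V² − fR·V + fR·V_g = 0
With fR = 1.03×10⁻⁴ × 815×10³ m = 84.0 m/s:
V = [fR − √((fR)² − 4 fR V_g)]/2 = [84.0 − √(84.0² − 4×84.0×17.8)]/2 = 25.6 m/s
Supergeostrophic (V > V_g = 17.8 m/s), as expected around a high.
Converting: 25.6 m/s × 1.944 = 50 knots

50 knots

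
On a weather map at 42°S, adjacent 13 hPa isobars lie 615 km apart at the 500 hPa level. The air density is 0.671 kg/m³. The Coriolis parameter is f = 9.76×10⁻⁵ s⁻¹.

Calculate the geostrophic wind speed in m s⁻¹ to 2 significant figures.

32 m s⁻¹

Pressure gradient: |∂P/∂n| = 1300 Pa / 615000 m = 2.11×10⁻³ Pa/m
Geostrophic balance (pressure-gradient force = Coriolis force):
V_g = (1/(fρ)) |∂P/∂n| = 2.11×10⁻³ / (9.76×10⁻⁵ × 0.671) = 32.3 m/s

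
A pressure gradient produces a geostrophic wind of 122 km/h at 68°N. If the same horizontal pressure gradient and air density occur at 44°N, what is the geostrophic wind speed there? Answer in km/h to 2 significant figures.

With the same pressure gradient and density, V_g ∝ 1/f ∝ 1/sin φ.
V₂ = V₁ · sin φ₁ / sin φ₂ = 122 × sin 68° / sin 44°
V₂ = 122 × 0.9272/0.6947 = 160 km/h

160 km/h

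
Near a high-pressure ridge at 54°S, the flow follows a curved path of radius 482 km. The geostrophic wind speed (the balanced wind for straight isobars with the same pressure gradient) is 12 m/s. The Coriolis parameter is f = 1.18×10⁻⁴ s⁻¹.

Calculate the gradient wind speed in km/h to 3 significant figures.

Around a high, pressure-gradient force acts outward with centrifugal, so Coriolis balances both:
fV = (1/ρ)|∂P/∂n| + V²/R  →  V² − fR·V + fR·V_g = 0
With fR = 1.18×10⁻⁴ × 482×10³ m = 56.9 m/s:
V = [fR − √((fR)² − 4 fR V_g)]/2 = [56.9 − √(56.9² − 4×56.9×12)]/2 = 17.2 m/s
Supergeostrophic (V > V_g = 12 m/s), as expected around a high.
Converting: 17.2 m/s × 3.6 = 61.9 km/h

61.9 km/h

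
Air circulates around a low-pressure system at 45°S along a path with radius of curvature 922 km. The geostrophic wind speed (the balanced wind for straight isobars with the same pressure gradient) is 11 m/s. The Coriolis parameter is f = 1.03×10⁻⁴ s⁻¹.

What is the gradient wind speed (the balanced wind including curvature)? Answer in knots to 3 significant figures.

Around a low, centrifugal force acts outward with Coriolis, so pressure-gradient force balances both:
(1/ρ)|∂P/∂n| = fV + V²/R  →  V² + fR·V − fR·V_g = 0
With fR = 1.03×10⁻⁴ × 922×10³ m = 95.0 m/s:
V = [−fR + √((fR)² + 4 fR V_g)]/2 = [−95.0 + √(95.0² + 4×95.0×11)]/2 = 9.96 m/s
Subgeostrophic (V < V_g = 11 m/s), as expected around a low.
Converting: 9.96 m/s × 1.944 = 19.4 knots

19.4 knots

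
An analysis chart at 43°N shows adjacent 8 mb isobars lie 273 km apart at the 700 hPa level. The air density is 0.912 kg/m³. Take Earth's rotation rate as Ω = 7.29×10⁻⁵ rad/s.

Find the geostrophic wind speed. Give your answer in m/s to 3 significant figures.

Coriolis parameter at 43°N:
f = 2Ω sin φ = 2 × 7.29×10⁻⁵ × sin 43° = 9.94×10⁻⁵ s⁻¹
Pressure gradient: |∂P/∂n| = 800 Pa / 273000 m = 2.93×10⁻³ Pa/m
Geostrophic balance (pressure-gradient force = Coriolis force):
V_g = (1/(fρ)) |∂P/∂n| = 2.93×10⁻³ / (9.94×10⁻⁵ × 0.912) = 32.3 m/s

32.3 m/s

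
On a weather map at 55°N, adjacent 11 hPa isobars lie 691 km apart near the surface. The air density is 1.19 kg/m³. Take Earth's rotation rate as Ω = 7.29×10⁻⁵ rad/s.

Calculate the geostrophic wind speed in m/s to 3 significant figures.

Coriolis parameter at 55°N:
f = 2Ω sin φ = 2 × 7.29×10⁻⁵ × sin 55° = 1.19×10⁻⁴ s⁻¹
Pressure gradient: |∂P/∂n| = 1100 Pa / 691000 m = 1.59×10⁻³ Pa/m
Geostrophic balance (pressure-gradient force = Coriolis force):
V_g = (1/(fρ)) |∂P/∂n| = 1.59×10⁻³ / (1.19×10⁻⁴ × 1.19) = 11.2 m/s

11.2 m/s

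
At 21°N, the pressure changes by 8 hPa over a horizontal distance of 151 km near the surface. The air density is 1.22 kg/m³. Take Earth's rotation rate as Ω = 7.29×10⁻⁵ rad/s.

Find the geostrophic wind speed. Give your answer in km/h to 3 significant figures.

299 km/h

Coriolis parameter at 21°N:
f = 2Ω sin φ = 2 × 7.29×10⁻⁵ × sin 21° = 5.23×10⁻⁵ s⁻¹
Pressure gradient: |∂P/∂n| = 800 Pa / 151000 m = 5.30×10⁻³ Pa/m
Geostrophic balance (pressure-gradient force = Coriolis force):
V_g = (1/(fρ)) |∂P/∂n| = 5.30×10⁻³ / (5.23×10⁻⁵ × 1.22) = 83.1 m/s
Converting: 83.1 m/s × 3.6 = 299 km/h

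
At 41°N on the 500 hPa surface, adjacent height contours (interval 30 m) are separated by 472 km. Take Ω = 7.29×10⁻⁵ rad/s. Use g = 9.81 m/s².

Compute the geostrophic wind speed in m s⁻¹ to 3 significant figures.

6.52 m s⁻¹

Coriolis parameter at 41°N:
f = 2Ω sin φ = 2 × 7.29×10⁻⁵ × sin 41° = 9.57×10⁻⁵ s⁻¹
Height gradient: |∂Z/∂n| = 30 m / 472000 m = 6.36×10⁻⁵
On a pressure surface, geostrophic balance gives V_g = (g/f)|∂Z/∂n|:
V_g = 9.81 × 6.36×10⁻⁵ / 9.57×10⁻⁵ = 6.52 m/s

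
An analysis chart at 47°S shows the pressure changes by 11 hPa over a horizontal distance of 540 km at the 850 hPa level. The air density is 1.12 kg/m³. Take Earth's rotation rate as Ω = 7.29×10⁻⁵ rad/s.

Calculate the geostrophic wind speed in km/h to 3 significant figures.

61.4 km/h

Coriolis parameter at 47°S:
f = 2Ω sin φ = 2 × 7.29×10⁻⁵ × sin 47° = 1.07×10⁻⁴ s⁻¹
Pressure gradient: |∂P/∂n| = 1100 Pa / 540000 m = 2.04×10⁻³ Pa/m
Geostrophic balance (pressure-gradient force = Coriolis force):
V_g = (1/(fρ)) |∂P/∂n| = 2.04×10⁻³ / (1.07×10⁻⁴ × 1.12) = 17.1 m/s
Converting: 17.1 m/s × 3.6 = 61.4 km/h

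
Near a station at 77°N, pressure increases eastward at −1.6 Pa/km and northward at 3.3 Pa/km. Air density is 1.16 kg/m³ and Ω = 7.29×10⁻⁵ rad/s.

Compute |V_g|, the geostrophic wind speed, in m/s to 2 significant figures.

22 m/s

Coriolis parameter at 77°N:
f = 2Ω sin φ = 2 × 7.29×10⁻⁵ × sin 77° = 1.42×10⁻⁴ s⁻¹
Component geostrophic relations (x east, y north):
u_g = −(1/(fρ)) ∂P/∂y,  v_g = (1/(fρ)) ∂P/∂x
u_g = −(3.3×10⁻³)/(1.42×10⁻⁴ × 1.16) = −20.0 m/s;  v_g = (−1.6×10⁻³)/(1.42×10⁻⁴ × 1.16) = −9.71 m/s
|V_g| = √(u_g² + v_g²) = 22.3 m/s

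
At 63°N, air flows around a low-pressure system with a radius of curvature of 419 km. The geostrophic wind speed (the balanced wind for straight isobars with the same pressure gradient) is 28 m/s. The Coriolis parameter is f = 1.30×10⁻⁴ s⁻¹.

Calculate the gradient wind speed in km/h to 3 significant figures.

73.4 km/h

Around a low, centrifugal force acts outward with Coriolis, so pressure-gradient force balances both:
(1/ρ)|∂P/∂n| = fV + V²/R  →  V² + fR·V − fR·V_g = 0
With fR = 1.30×10⁻⁴ × 419×10³ m = 54.5 m/s:
V = [−fR + √((fR)² + 4 fR V_g)]/2 = [−54.5 + √(54.5² + 4×54.5×28)]/2 = 20.4 m/s
Subgeostrophic (V < V_g = 28 m/s), as expected around a low.
Converting: 20.4 m/s × 3.6 = 73.4 km/h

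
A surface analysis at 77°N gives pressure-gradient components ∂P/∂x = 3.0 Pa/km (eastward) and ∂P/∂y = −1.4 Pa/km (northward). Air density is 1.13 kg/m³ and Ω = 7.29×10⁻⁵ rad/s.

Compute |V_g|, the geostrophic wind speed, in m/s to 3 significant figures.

20.6 m/s

Coriolis parameter at 77°N:
f = 2Ω sin φ = 2 × 7.29×10⁻⁵ × sin 77° = 1.42×10⁻⁴ s⁻¹
Component geostrophic relations (x east, y north):
u_g = −(1/(fρ)) ∂P/∂y,  v_g = (1/(fρ)) ∂P/∂x
u_g = −(−1.4×10⁻³)/(1.42×10⁻⁴ × 1.13) = 8.72 m/s;  v_g = (3.0×10⁻³)/(1.42×10⁻⁴ × 1.13) = 18.7 m/s
|V_g| = √(u_g² + v_g²) = 20.6 m/s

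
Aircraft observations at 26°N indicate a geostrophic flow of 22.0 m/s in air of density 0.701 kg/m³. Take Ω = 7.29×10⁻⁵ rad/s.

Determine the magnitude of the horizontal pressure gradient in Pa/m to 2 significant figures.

9.9×10⁻⁴ Pa/m

Coriolis parameter at 26°N:
f = 2Ω sin φ = 2 × 7.29×10⁻⁵ × sin 26° = 6.39×10⁻⁵ s⁻¹
Geostrophic balance rearranged: |∂P/∂n| = f ρ V_g
|∂P/∂n| = 6.39×10⁻⁵ × 0.701 × 22.0 = 9.86×10⁻⁴ Pa/m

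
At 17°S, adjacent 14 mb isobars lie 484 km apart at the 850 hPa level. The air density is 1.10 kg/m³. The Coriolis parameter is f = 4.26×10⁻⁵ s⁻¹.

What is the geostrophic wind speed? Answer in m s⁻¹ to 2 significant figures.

62 m s⁻¹

Pressure gradient: |∂P/∂n| = 1400 Pa / 484000 m = 2.89×10⁻³ Pa/m
Geostrophic balance (pressure-gradient force = Coriolis force):
V_g = (1/(fρ)) |∂P/∂n| = 2.89×10⁻³ / (4.26×10⁻⁵ × 1.10) = 61.7 m/s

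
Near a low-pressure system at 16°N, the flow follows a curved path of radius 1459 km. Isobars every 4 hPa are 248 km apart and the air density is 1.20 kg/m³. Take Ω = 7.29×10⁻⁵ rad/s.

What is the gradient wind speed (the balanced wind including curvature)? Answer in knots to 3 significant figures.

Coriolis parameter at 16°N:
f = 2Ω sin φ = 2 × 7.29×10⁻⁵ × sin 16° = 4.02×10⁻⁵ s⁻¹
Pressure gradient: |∂P/∂n| = 400 Pa / 248000 m = 1.61×10⁻³ Pa/m
Geostrophic speed: V_g = |∂P/∂n|/(fρ) = 1.61×10⁻³/(4.02×10⁻⁵ × 1.20) = 33.4 m/s
Around a low, centrifugal force acts outward with Coriolis, so pressure-gradient force balances both:
(1/ρ)|∂P/∂n| = fV + V²/R  →  V² + fR·V − fR·V_g = 0
With fR = 4.02×10⁻⁵ × 1459×10³ m = 58.6 m/s:
V = [−fR + √((fR)² + 4 fR V_g)]/2 = [−58.6 + √(58.6² + 4×58.6×33.4)]/2 = 23.8 m/s
Subgeostrophic (V < V_g = 33.4 m/s), as expected around a low.
Converting: 23.8 m/s × 1.944 = 46.2 knots

46.2 knots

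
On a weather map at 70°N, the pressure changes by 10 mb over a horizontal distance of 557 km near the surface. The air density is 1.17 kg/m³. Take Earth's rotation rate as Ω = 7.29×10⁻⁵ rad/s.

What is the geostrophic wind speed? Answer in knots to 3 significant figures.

Coriolis parameter at 70°N:
f = 2Ω sin φ = 2 × 7.29×10⁻⁵ × sin 70° = 1.37×10⁻⁴ s⁻¹
Pressure gradient: |∂P/∂n| = 1000 Pa / 557000 m = 1.80×10⁻³ Pa/m
Geostrophic balance (pressure-gradient force = Coriolis force):
V_g = (1/(fρ)) |∂P/∂n| = 1.80×10⁻³ / (1.37×10⁻⁴ × 1.17) = 11.2 m/s
Converting: 11.2 m/s × 1.944 = 21.8 knots

21.8 knots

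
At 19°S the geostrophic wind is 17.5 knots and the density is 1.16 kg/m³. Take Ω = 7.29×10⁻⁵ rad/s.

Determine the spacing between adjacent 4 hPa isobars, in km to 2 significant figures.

810 km

Coriolis parameter at 19°S:
f = 2Ω sin φ = 2 × 7.29×10⁻⁵ × sin 19° = 4.75×10⁻⁵ s⁻¹
Wind speed in SI: 17.5 knots = 9.00 m/s
Geostrophic balance rearranged: |∂P/∂n| = f ρ V_g
|∂P/∂n| = 4.75×10⁻⁵ × 1.16 × 9.00 = 4.96×10⁻⁴ Pa/m
Isobar spacing: Δn = ΔP/|∂P/∂n| = 400 Pa / 4.96×10⁻⁴ Pa/m = 806912 m ≈ 810 km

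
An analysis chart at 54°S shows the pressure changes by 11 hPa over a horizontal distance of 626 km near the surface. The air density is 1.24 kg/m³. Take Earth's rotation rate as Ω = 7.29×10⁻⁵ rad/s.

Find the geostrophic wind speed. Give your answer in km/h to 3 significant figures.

Coriolis parameter at 54°S:
f = 2Ω sin φ = 2 × 7.29×10⁻⁵ × sin 54° = 1.18×10⁻⁴ s⁻¹
Pressure gradient: |∂P/∂n| = 1100 Pa / 626000 m = 1.76×10⁻³ Pa/m
Geostrophic balance (pressure-gradient force = Coriolis force):
V_g = (1/(fρ)) |∂P/∂n| = 1.76×10⁻³ / (1.18×10⁻⁴ × 1.24) = 12.0 m/s
Converting: 12.0 m/s × 3.6 = 43.2 km/h

43.2 km/h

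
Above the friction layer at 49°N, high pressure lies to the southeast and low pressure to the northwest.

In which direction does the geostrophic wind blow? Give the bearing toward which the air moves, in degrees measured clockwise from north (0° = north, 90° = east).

The pressure-gradient force points toward the northwest (bearing 315°).
Geostrophic balance: in the Northern Hemisphere the Coriolis force deflects motion to the right, so the geostrophic wind blows 90° to the right of the pressure-gradient force (low pressure on the left).
Rotating 315° by 90° clockwise gives 045° — the wind blows toward the northeast.

045°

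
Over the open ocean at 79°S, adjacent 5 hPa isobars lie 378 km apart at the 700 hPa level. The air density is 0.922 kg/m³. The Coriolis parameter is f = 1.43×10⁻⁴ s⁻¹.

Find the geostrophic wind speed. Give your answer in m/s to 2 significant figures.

Pressure gradient: |∂P/∂n| = 500 Pa / 378000 m = 1.32×10⁻³ Pa/m
Geostrophic balance (pressure-gradient force = Coriolis force):
V_g = (1/(fρ)) |∂P/∂n| = 1.32×10⁻³ / (1.43×10⁻⁴ × 0.922) = 10.0 m/s

10 m/s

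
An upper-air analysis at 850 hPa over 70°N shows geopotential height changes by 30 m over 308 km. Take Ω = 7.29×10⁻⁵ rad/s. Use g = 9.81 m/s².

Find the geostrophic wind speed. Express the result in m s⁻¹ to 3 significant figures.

6.97 m s⁻¹

Coriolis parameter at 70°N:
f = 2Ω sin φ = 2 × 7.29×10⁻⁵ × sin 70° = 1.37×10⁻⁴ s⁻¹
Height gradient: |∂Z/∂n| = 30 m / 308000 m = 9.74×10⁻⁵
On a pressure surface, geostrophic balance gives V_g = (g/f)|∂Z/∂n|:
V_g = 9.81 × 9.74×10⁻⁵ / 1.37×10⁻⁴ = 6.97 m/s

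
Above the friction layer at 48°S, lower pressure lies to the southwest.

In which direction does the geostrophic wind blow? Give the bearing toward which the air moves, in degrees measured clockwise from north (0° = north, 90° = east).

135°

The pressure-gradient force points toward the southwest (bearing 225°).
Geostrophic balance: in the Southern Hemisphere the Coriolis force deflects motion to the left, so the geostrophic wind blows 90° to the left of the pressure-gradient force (low pressure on the right).
Rotating 225° by 90° counterclockwise gives 135° — the wind blows toward the southeast.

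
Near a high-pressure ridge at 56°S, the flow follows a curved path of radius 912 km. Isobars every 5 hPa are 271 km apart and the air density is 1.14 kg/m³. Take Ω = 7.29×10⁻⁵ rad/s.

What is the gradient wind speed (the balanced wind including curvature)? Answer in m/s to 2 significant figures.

Coriolis parameter at 56°S:
f = 2Ω sin φ = 2 × 7.29×10⁻⁵ × sin 56° = 1.21×10⁻⁴ s⁻¹
Pressure gradient: |∂P/∂n| = 500 Pa / 271000 m = 1.85×10⁻³ Pa/m
Geostrophic speed: V_g = |∂P/∂n|/(fρ) = 1.85×10⁻³/(1.21×10⁻⁴ × 1.14) = 13.4 m/s
Around a high, pressure-gradient force acts outward with centrifugal, so Coriolis balances both:
fV = (1/ρ)|∂P/∂n| + V²/R  →  V² − fR·V + fR·V_g = 0
With fR = 1.21×10⁻⁴ × 912×10³ m = 110 m/s:
V = [fR − √((fR)² − 4 fR V_g)]/2 = [110 − √(110² − 4×110×13.4)]/2 = 15.6 m/s
Supergeostrophic (V > V_g = 13.4 m/s), as expected around a high.

16 m/s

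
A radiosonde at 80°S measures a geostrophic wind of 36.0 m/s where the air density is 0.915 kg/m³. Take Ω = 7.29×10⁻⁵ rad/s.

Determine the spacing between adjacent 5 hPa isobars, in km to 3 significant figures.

Coriolis parameter at 80°S:
f = 2Ω sin φ = 2 × 7.29×10⁻⁵ × sin 80° = 1.44×10⁻⁴ s⁻¹
Geostrophic balance rearranged: |∂P/∂n| = f ρ V_g
|∂P/∂n| = 1.44×10⁻⁴ × 0.915 × 36.0 = 4.73×10⁻³ Pa/m
Isobar spacing: Δn = ΔP/|∂P/∂n| = 500 Pa / 4.73×10⁻³ Pa/m = 105715 m ≈ 106 km

106 km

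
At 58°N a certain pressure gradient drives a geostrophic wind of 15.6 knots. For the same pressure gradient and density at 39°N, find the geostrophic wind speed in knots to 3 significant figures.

With the same pressure gradient and density, V_g ∝ 1/f ∝ 1/sin φ.
V₂ = V₁ · sin φ₁ / sin φ₂ = 15.6 × sin 58° / sin 39°
V₂ = 15.6 × 0.8480/0.6293 = 21.0 knots

21.0 knots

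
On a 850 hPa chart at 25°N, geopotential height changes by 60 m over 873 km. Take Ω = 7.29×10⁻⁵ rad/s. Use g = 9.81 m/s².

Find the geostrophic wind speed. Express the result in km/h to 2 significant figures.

39 km/h

Coriolis parameter at 25°N:
f = 2Ω sin φ = 2 × 7.29×10⁻⁵ × sin 25° = 6.16×10⁻⁵ s⁻¹
Height gradient: |∂Z/∂n| = 60 m / 873000 m = 6.87×10⁻⁵
On a pressure surface, geostrophic balance gives V_g = (g/f)|∂Z/∂n|:
V_g = 9.81 × 6.87×10⁻⁵ / 6.16×10⁻⁵ = 10.9 m/s
Converting: 10.9 m/s × 3.6 = 39 km/h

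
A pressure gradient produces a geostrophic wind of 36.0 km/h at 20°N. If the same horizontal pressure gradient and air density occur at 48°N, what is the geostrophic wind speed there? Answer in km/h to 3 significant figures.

16.6 km/h

With the same pressure gradient and density, V_g ∝ 1/f ∝ 1/sin φ.
V₂ = V₁ · sin φ₁ / sin φ₂ = 36.0 × sin 20° / sin 48°
V₂ = 36.0 × 0.3420/0.7431 = 16.6 km/h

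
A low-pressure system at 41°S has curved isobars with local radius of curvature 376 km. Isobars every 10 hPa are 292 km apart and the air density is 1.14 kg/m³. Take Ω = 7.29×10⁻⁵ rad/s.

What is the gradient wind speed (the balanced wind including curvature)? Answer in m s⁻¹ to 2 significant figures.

Coriolis parameter at 41°S:
f = 2Ω sin φ = 2 × 7.29×10⁻⁵ × sin 41° = 9.57×10⁻⁵ s⁻¹
Pressure gradient: |∂P/∂n| = 1000 Pa / 292000 m = 3.42×10⁻³ Pa/m
Geostrophic speed: V_g = |∂P/∂n|/(fρ) = 3.42×10⁻³/(9.57×10⁻⁵ × 1.14) = 31.4 m/s
Around a low, centrifugal force acts outward with Coriolis, so pressure-gradient force balances both:
(1/ρ)|∂P/∂n| = fV + V²/R  →  V² + fR·V − fR·V_g = 0
With fR = 9.57×10⁻⁵ × 376×10³ m = 36.0 m/s:
V = [−fR + √((fR)² + 4 fR V_g)]/2 = [−36.0 + √(36.0² + 4×36.0×31.4)]/2 = 20.1 m/s
Subgeostrophic (V < V_g = 31.4 m/s), as expected around a low.

20 m s⁻¹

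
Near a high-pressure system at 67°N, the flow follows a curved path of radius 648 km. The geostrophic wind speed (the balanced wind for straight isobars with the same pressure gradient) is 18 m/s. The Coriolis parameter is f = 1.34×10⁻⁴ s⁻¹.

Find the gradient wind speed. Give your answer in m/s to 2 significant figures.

25 m/s

Around a high, pressure-gradient force acts outward with centrifugal, so Coriolis balances both:
fV = (1/ρ)|∂P/∂n| + V²/R  →  V² − fR·V + fR·V_g = 0
With fR = 1.34×10⁻⁴ × 648×10³ m = 86.8 m/s:
V = [fR − √((fR)² − 4 fR V_g)]/2 = [86.8 − √(86.8² − 4×86.8×18)]/2 = 25.5 m/s
Supergeostrophic (V > V_g = 18 m/s), as expected around a high.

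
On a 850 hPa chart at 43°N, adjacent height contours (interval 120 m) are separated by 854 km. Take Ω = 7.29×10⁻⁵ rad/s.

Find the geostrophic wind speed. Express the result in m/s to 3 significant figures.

13.9 m/s

Coriolis parameter at 43°N:
f = 2Ω sin φ = 2 × 7.29×10⁻⁵ × sin 43° = 9.94×10⁻⁵ s⁻¹
Height gradient: |∂Z/∂n| = 120 m / 854000 m = 1.41×10⁻⁴
On a pressure surface, geostrophic balance gives V_g = (g/f)|∂Z/∂n|:
V_g = 9.81 × 1.41×10⁻⁴ / 9.94×10⁻⁵ = 13.9 m/s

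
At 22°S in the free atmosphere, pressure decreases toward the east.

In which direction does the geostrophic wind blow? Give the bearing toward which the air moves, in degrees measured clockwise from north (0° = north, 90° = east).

The pressure-gradient force points toward the east (bearing 090°).
Geostrophic balance: in the Southern Hemisphere the Coriolis force deflects motion to the left, so the geostrophic wind blows 90° to the left of the pressure-gradient force (low pressure on the right).
Rotating 090° by 90° counterclockwise gives 000° — the wind blows toward the north.

000°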